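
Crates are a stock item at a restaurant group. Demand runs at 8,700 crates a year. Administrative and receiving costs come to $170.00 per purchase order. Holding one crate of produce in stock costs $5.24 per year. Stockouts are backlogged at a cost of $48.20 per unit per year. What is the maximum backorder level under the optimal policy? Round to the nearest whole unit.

With planned backorders, Q* = √(2DS/H) · √((H+B)/B).
√(2DS/H) = √(2 × 8,700 × 170 / 5.24) = 751.335.
√((H+B)/B) = √((5.24+48.2)/48.2) = 1.0530.
Q* ≈ 791.121.
S* = Q* · H/(H+B) = 791.121 × 5.24/53.44 ≈ 77.573.

S* ≈ 78 crates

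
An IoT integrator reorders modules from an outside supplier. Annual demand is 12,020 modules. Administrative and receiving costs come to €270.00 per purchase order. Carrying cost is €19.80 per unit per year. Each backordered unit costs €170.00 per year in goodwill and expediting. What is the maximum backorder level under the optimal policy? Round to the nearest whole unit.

With planned backorders, Q* = √(2DS/H) · √((H+B)/B).
√(2DS/H) = √(2 × 12,020 × 270 / 19.8) = 572.554.
√((H+B)/B) = √((19.8+170)/170) = 1.0566.
Q* ≈ 604.979.
S* = Q* · H/(H+B) = 604.979 × 19.8/189.8 ≈ 63.112.

S* ≈ 63 modules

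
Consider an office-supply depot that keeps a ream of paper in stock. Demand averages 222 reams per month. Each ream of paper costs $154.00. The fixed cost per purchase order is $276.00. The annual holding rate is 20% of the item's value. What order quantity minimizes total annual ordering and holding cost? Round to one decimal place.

Q* ≈ 218.5 reams

Annual demand D = 222 × 12 = 2,664.
Holding cost H = 0.20 × $154.00 = $30.8000 per unit per year.
EOQ = √(2DS / H) = √(2 × 2,664 × 276 / 30.8).
= √(1,470,528 / 30.8) = √47,744.4156 ≈ 218.505.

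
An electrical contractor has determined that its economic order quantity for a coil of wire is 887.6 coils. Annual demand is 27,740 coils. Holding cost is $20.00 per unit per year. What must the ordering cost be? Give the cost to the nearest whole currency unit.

Invert the EOQ relation Q*² = 2DS/H.
From Q* = √(2DS/H): S = Q*²H / (2D) = 887.6² × 20 / (2 × 27,740) = 284.0064.

S ≈ $284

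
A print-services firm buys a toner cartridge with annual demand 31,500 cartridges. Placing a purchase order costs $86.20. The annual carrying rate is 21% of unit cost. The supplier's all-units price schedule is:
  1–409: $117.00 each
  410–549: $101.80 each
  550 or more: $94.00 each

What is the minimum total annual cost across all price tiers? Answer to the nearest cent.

TC* ≈ $2,971,365.41

Holding cost per unit per year at price C is H = 0.21·C.
Candidates are each tier's EOQ (if it falls in that tier) and each price-break quantity.
Tier 1 ($117.00): EOQ = 470.1 exceeds tier's upper bound 409, so this tier is dominated.
EOQ at $101.80 = 504.0 (feasible in tier 2): TC = 31,500×$101.80 + (31,500/504.0)×86.2 + (504.0/2)×0.21×$101.80 = $3,217,474.76.
EOQ at $94.00 = 524.5 < 550, so use break Q=550: TC = 31,500×$94.00 + (31,500/550.0)×86.2 + (550.0/2)×0.21×$94.00 = $2,971,365.41.
Lowest total cost among the candidates is at Q = 550.0.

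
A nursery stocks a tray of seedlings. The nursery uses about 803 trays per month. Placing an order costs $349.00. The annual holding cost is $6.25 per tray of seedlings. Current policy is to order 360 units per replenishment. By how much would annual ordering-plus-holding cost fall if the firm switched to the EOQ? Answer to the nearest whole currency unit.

Annual demand D = 803 × 12 = 9,636.
EOQ = √(2DS/H) = √(2 × 9,636 × 349 / 6.25) ≈ 1037.38.
Cost at Q* = (D/Q*)S + (Q*/2)H = √(2DSH) ≈ $6,483.60.
Cost at Q = 360: (9,636/360)×349 + (360/2)×6.25 = $9,341.57 + $1,125.00 = $10,466.57.
Excess = $10,466.57 − $6,483.60 = $3,982.97.

Extra cost ≈ $3,983 per year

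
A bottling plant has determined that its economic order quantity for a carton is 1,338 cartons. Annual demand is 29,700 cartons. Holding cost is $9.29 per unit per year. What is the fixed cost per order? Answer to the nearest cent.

The basic EOQ model gives Q* = √(2DS/H); rearrange for the unknown.
From Q* = √(2DS/H): S = Q*²H / (2D) = 1,338² × 9.29 / (2 × 29,700) = 279.9893.

S ≈ $279.99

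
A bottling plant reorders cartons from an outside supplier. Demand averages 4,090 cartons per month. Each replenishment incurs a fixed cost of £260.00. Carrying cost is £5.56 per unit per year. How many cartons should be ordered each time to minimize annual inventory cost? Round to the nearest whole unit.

Q* ≈ 2,142 cartons

Annual demand D = 4,090 × 12 = 49,080.
EOQ = √(2DS / H) = √(2 × 49,080 × 260 / 5.56).
= √(25,521,600 / 5.56) = √4,590,215.8273 ≈ 2142.479.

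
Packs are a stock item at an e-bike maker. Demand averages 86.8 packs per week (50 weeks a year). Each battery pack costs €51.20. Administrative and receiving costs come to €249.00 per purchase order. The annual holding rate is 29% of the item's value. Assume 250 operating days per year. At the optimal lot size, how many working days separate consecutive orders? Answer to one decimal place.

T ≈ 22.0 days

Annual demand D = 86.8 × 50 = 4,340.
Holding cost H = 0.29 × €51.20 = €14.8480 per unit per year.
EOQ = √(2DS/H) = √(2 × 4,340 × 249 / 14.848) ≈ 381.53.
Cycle time = Q*/D × 250 = 381.53 / 4,340 × 250 ≈ 21.977 days.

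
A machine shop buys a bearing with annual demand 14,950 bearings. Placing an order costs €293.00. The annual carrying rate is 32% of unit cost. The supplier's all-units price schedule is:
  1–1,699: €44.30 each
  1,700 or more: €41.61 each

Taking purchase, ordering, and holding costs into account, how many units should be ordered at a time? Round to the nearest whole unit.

Q* ≈ 1,700 bearings

Holding cost per unit per year at price C is H = 0.32·C.
Candidates are each tier's EOQ (if it falls in that tier) and each price-break quantity.
EOQ at €44.30 = 786.1 (feasible in tier 1): TC = 14,950×€44.30 + (14,950/786.1)×293 + (786.1/2)×0.32×€44.30 = €673,429.13.
EOQ at €41.61 = 811.1 < 1700, so use break Q=1700: TC = 14,950×€41.61 + (14,950/1700.0)×293 + (1700.0/2)×0.32×€41.61 = €635,964.10.
Lowest total cost is €635,964.10 at Q = 1700.0.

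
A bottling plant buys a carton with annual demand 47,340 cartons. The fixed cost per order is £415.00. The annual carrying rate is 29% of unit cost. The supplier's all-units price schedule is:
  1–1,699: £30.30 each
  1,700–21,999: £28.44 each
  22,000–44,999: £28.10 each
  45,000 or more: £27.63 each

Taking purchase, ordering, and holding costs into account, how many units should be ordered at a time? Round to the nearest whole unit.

Q* ≈ 2,183 cartons

Holding cost per unit per year at price C is H = 0.29·C.
Evaluate total cost at each tier's feasible EOQ or, if the EOQ is below the tier, at the tier's minimum quantity.
Tier 1 (£30.30): EOQ = 2114.6 exceeds tier's upper bound 1699, so this tier is dominated.
EOQ at £28.44 = 2182.7 (feasible in tier 2): TC = 47,340×£28.44 + (47,340/2182.7)×415 + (2182.7/2)×0.29×£28.44 = £1,364,351.44.
EOQ at £28.10 = 2195.8 < 22000, so use break Q=22000: TC = 47,340×£28.10 + (47,340/22000.0)×415 + (22000.0/2)×0.29×£28.10 = £1,420,786.00.
EOQ at £27.63 = 2214.4 < 45000, so use break Q=45000: TC = 47,340×£27.63 + (47,340/45000.0)×415 + (45000.0/2)×0.29×£27.63 = £1,488,726.53.
Lowest total cost is £1,364,351.44 at Q = 2182.7.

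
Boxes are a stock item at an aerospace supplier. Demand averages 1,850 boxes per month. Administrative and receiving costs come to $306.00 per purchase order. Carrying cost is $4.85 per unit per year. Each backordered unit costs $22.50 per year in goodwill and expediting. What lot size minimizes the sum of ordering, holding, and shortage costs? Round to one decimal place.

Annual demand D = 1,850 × 12 = 22,200.
With planned backorders, Q* = √(2DS/H) · √((H+B)/B).
√(2DS/H) = √(2 × 22,200 × 306 / 4.85) = 1673.714.
√((H+B)/B) = √((4.85+22.5)/22.5) = 1.1025.
Q* ≈ 1845.307.

Q* ≈ 1,845.3 boxes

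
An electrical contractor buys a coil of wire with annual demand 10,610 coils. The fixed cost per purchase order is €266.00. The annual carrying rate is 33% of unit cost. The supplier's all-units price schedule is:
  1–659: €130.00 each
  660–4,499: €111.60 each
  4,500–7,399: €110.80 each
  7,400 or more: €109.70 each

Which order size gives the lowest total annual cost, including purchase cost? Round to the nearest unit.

Q* ≈ 660 coils

Holding cost per unit per year at price C is H = 0.33·C.
For each price level, check whether its EOQ is feasible; otherwise the best quantity at that price is the breakpoint.
EOQ at €130.00 = 362.7 (feasible in tier 1): TC = 10,610×€130.00 + (10,610/362.7)×266 + (362.7/2)×0.33×€130.00 = €1,394,861.17.
EOQ at €111.60 = 391.5 < 660, so use break Q=660: TC = 10,610×€111.60 + (10,610/660.0)×266 + (660.0/2)×0.33×€111.60 = €1,200,505.39.
EOQ at €110.80 = 392.9 < 4500, so use break Q=4500: TC = 10,610×€110.80 + (10,610/4500.0)×266 + (4500.0/2)×0.33×€110.80 = €1,258,484.17.
EOQ at €109.70 = 394.9 < 7400, so use break Q=7400: TC = 10,610×€109.70 + (10,610/7400.0)×266 + (7400.0/2)×0.33×€109.70 = €1,298,242.09.
Lowest total cost is €1,200,505.39 at Q = 660.0.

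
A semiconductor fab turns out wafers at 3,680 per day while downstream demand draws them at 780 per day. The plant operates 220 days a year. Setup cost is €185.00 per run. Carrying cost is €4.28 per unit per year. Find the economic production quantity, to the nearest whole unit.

Q* ≈ 4,339 wafers

Annual demand D = 780 × 220 = 171,600.
Production build-up factor (1 − d/p) = 1 − 780/3,680 = 0.7880.
Q* = √(2DS / (H(1 − d/p))) = √(2 × 171,600 × 185 / (4.28 × 0.7880)).
= √(63,492,000 / 3.3728) ≈ 4338.729.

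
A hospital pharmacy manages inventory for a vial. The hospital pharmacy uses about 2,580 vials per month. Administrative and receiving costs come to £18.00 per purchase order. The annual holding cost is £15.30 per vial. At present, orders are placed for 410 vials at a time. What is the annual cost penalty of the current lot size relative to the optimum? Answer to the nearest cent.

Extra cost ≈ £366.22 per year

Annual demand D = 2,580 × 12 = 30,960.
EOQ = √(2DS/H) = √(2 × 30,960 × 18 / 15.3) ≈ 269.90.
Cost at Q* = (D/Q*)S + (Q*/2)H = √(2DSH) ≈ £4,129.50.
Cost at Q = 410: (30,960/410)×18 + (410/2)×15.3 = £1,359.22 + £3,136.50 = £4,495.72.
Excess = £4,495.72 − £4,129.50 = £366.22.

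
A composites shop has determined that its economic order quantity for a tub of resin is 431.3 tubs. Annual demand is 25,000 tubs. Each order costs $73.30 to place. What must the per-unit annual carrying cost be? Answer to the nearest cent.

H ≈ $19.70

The basic EOQ model gives Q* = √(2DS/H); rearrange for the unknown.
From Q* = √(2DS/H): H = 2DS / Q*² = 2 × 25,000 × 73.3 / 431.3² = 19.7022.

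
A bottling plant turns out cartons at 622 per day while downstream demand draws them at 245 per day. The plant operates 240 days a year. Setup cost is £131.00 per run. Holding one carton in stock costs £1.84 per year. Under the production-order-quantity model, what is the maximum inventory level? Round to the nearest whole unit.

I_max ≈ 2,253 cartons

Annual demand D = 245 × 240 = 58,800.
Production build-up factor (1 − d/p) = 1 − 245/622 = 0.6061.
Q* = √(2DS / (H(1 − d/p))) = √(2 × 58,800 × 131 / (1.84 × 0.6061)).
= √(15,405,600 / 1.1152) ≈ 3716.678.
Maximum inventory = Q*(1 − d/p) = 3716.678 × 0.6061 ≈ 2252.713.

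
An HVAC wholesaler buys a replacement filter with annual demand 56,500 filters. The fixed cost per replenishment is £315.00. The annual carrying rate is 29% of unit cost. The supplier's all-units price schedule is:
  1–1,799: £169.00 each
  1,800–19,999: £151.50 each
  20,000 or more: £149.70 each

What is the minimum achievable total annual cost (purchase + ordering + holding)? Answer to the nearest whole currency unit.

Holding cost per unit per year at price C is H = 0.29·C.
Candidates are each tier's EOQ (if it falls in that tier) and each price-break quantity.
EOQ at £169.00 = 852.2 (feasible in tier 1): TC = 56,500×£169.00 + (56,500/852.2)×315 + (852.2/2)×0.29×£169.00 = £9,590,267.34.
EOQ at £151.50 = 900.1 < 1800, so use break Q=1800: TC = 56,500×£151.50 + (56,500/1800.0)×315 + (1800.0/2)×0.29×£151.50 = £8,609,179.00.
EOQ at £149.70 = 905.5 < 20000, so use break Q=20000: TC = 56,500×£149.70 + (56,500/20000.0)×315 + (20000.0/2)×0.29×£149.70 = £8,893,069.88.
Lowest total cost among the candidates is at Q = 1800.0.

TC* ≈ £8,609,179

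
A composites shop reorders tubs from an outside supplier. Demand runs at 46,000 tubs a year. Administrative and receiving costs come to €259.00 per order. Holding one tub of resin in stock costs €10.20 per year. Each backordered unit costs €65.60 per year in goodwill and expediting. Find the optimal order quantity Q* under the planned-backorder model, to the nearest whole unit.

With planned backorders, Q* = √(2DS/H) · √((H+B)/B).
√(2DS/H) = √(2 × 46,000 × 259 / 10.2) = 1528.424.
√((H+B)/B) = √((10.2+65.6)/65.6) = 1.0749.
Q* ≈ 1642.958.

Q* ≈ 1,643 tubs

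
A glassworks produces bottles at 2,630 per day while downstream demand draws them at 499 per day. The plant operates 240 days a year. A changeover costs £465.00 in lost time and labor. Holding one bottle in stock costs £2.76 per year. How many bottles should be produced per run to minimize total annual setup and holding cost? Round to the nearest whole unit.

Annual demand D = 499 × 240 = 119,760.
Production build-up factor (1 − d/p) = 1 − 499/2,630 = 0.8103.
Q* = √(2DS / (H(1 − d/p))) = √(2 × 119,760 × 465 / (2.76 × 0.8103)).
= √(111,376,800 / 2.2363) ≈ 7057.144.

Q* ≈ 7,057 bottles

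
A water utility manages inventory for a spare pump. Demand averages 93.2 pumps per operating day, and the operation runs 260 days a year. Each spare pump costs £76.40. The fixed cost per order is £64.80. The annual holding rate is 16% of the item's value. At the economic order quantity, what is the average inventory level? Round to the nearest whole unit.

Annual demand D = 93.2 × 260 = 24,232.
Holding cost H = 0.16 × £76.40 = £12.2240 per unit per year.
EOQ = √(2DS/H) = √(2 × 24,232 × 64.8 / 12.224) ≈ 506.86.
Average inventory = Q*/2 ≈ 506.86 / 2 = 253.431.

Average inventory ≈ 253 pumps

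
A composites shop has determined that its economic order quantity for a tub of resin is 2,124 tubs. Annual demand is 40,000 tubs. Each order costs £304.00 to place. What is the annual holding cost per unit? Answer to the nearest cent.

Invert the EOQ relation Q*² = 2DS/H.
From Q* = √(2DS/H): H = 2DS / Q*² = 2 × 40,000 × 304 / 2,124² = 5.3908.

H ≈ £5.39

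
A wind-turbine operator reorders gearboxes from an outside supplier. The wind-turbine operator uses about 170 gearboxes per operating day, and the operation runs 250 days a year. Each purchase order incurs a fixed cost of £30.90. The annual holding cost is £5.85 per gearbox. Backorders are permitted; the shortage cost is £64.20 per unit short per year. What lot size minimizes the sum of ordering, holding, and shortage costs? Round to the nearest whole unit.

Annual demand D = 170 × 250 = 42,500.
With planned backorders, Q* = √(2DS/H) · √((H+B)/B).
√(2DS/H) = √(2 × 42,500 × 30.9 / 5.85) = 670.055.
√((H+B)/B) = √((5.85+64.2)/64.2) = 1.0446.
Q* ≈ 699.918.

Q* ≈ 700 gearboxes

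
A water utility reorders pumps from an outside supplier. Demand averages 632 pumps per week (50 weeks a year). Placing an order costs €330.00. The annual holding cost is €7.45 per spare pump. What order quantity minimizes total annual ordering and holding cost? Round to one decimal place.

Annual demand D = 632 × 50 = 31,600.
EOQ = √(2DS / H) = √(2 × 31,600 × 330 / 7.45).
= √(20,856,000 / 7.45) = √2,799,463.0872 ≈ 1673.160.

Q* ≈ 1,673.2 pumps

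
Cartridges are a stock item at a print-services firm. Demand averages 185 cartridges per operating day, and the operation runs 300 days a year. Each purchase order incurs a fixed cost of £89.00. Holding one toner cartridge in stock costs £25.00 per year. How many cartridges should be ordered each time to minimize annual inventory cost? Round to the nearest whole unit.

Annual demand D = 185 × 300 = 55,500.
EOQ = √(2DS / H) = √(2 × 55,500 × 89 / 25).
= √(9,879,000 / 25) = √395,160 ≈ 628.618.

Q* ≈ 629 cartridges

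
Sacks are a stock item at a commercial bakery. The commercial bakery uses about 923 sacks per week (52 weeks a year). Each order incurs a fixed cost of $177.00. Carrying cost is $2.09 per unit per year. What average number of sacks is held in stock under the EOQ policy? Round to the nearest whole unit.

Average inventory ≈ 1,426 sacks

Annual demand D = 923 × 52 = 47,996.
The optimal lot size = √(2DS/H) = √(2 × 47,996 × 177 / 2.09) ≈ 2851.22.
Average inventory = Q*/2 ≈ 2851.22 / 2 = 1425.611.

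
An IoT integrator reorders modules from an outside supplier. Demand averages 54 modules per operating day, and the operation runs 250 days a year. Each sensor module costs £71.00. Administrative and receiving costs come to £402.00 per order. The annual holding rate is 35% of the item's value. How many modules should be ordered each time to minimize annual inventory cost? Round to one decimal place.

Annual demand D = 54 × 250 = 13,500.
Holding cost H = 0.35 × £71.00 = £24.8500 per unit per year.
EOQ = √(2DS / H) = √(2 × 13,500 × 402 / 24.85).
= √(10,854,000 / 24.85) = √436,780.6841 ≈ 660.894.

Q* ≈ 660.9 modules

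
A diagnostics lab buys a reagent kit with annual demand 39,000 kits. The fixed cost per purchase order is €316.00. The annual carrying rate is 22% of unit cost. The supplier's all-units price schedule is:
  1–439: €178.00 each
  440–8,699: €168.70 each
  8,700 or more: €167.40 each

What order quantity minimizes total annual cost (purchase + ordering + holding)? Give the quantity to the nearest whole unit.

Holding cost per unit per year at price C is H = 0.22·C.
For each price level, check whether its EOQ is feasible; otherwise the best quantity at that price is the breakpoint.
Tier 1 (€178.00): EOQ = 793.4 exceeds tier's upper bound 439, so this tier is dominated.
EOQ at €168.70 = 814.9 (feasible in tier 2): TC = 39,000×€168.70 + (39,000/814.9)×316 + (814.9/2)×0.22×€168.70 = €6,609,545.43.
EOQ at €167.40 = 818.1 < 8700, so use break Q=8700: TC = 39,000×€167.40 + (39,000/8700.0)×316 + (8700.0/2)×0.22×€167.40 = €6,690,218.35.
Lowest total cost is €6,609,545.43 at Q = 814.9.

Q* ≈ 815 kits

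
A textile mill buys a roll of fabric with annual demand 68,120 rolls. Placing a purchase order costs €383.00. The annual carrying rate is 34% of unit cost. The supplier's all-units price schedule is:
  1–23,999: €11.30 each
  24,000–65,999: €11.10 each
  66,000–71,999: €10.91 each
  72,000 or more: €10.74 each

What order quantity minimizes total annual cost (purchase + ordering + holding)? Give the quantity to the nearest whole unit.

Holding cost per unit per year at price C is H = 0.34·C.
Evaluate total cost at each tier's feasible EOQ or, if the EOQ is below the tier, at the tier's minimum quantity.
EOQ at €11.30 = 3685.3 (feasible in tier 1): TC = 68,120×€11.30 + (68,120/3685.3)×383 + (3685.3/2)×0.34×€11.30 = €783,914.93.
EOQ at €11.10 = 3718.4 < 24000, so use break Q=24000: TC = 68,120×€11.10 + (68,120/24000.0)×383 + (24000.0/2)×0.34×€11.10 = €802,507.08.
EOQ at €10.91 = 3750.6 < 66000, so use break Q=66000: TC = 68,120×€10.91 + (68,120/66000.0)×383 + (66000.0/2)×0.34×€10.91 = €865,994.70.
EOQ at €10.74 = 3780.2 < 72000, so use break Q=72000: TC = 68,120×€10.74 + (68,120/72000.0)×383 + (72000.0/2)×0.34×€10.74 = €863,428.76.
Lowest total cost is €783,914.93 at Q = 3685.3.

Q* ≈ 3,685 rolls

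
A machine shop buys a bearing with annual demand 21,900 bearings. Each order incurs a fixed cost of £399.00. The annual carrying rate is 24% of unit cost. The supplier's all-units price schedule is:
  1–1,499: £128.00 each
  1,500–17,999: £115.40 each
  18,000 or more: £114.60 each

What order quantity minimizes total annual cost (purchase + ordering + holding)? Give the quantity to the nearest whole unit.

Q* ≈ 1,500 bearings

Holding cost per unit per year at price C is H = 0.24·C.
Evaluate total cost at each tier's feasible EOQ or, if the EOQ is below the tier, at the tier's minimum quantity.
EOQ at £128.00 = 754.2 (feasible in tier 1): TC = 21,900×£128.00 + (21,900/754.2)×399 + (754.2/2)×0.24×£128.00 = £2,826,370.43.
EOQ at £115.40 = 794.4 < 1500, so use break Q=1500: TC = 21,900×£115.40 + (21,900/1500.0)×399 + (1500.0/2)×0.24×£115.40 = £2,553,857.40.
EOQ at £114.60 = 797.1 < 18000, so use break Q=18000: TC = 21,900×£114.60 + (21,900/18000.0)×399 + (18000.0/2)×0.24×£114.60 = £2,757,761.45.
Lowest total cost is £2,553,857.40 at Q = 1500.0.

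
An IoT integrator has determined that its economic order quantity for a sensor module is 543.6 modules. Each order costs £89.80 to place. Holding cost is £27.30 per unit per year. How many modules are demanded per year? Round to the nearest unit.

Invert the EOQ relation Q*² = 2DS/H.
From Q* = √(2DS/H): D = Q*²H / (2S) = 543.6² × 27.3 / (2 × 89.8) = 44917.462.

D ≈ 44,917 modules per year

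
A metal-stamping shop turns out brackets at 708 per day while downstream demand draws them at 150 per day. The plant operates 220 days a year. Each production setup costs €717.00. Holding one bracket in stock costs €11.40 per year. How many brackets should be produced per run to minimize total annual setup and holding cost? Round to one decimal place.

Q* ≈ 2,295.0 brackets

Annual demand D = 150 × 220 = 33,000.
Production build-up factor (1 − d/p) = 1 − 150/708 = 0.7881.
Q* = √(2DS / (H(1 − d/p))) = √(2 × 33,000 × 717 / (11.4 × 0.7881)).
= √(47,322,000 / 8.9847) ≈ 2294.979.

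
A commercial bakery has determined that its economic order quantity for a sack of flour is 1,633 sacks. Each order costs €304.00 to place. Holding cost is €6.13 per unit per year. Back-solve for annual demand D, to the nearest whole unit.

The basic EOQ model gives Q* = √(2DS/H); rearrange for the unknown.
From Q* = √(2DS/H): D = Q*²H / (2S) = 1,633² × 6.13 / (2 × 304) = 26886.190.

D ≈ 26,886 sacks per year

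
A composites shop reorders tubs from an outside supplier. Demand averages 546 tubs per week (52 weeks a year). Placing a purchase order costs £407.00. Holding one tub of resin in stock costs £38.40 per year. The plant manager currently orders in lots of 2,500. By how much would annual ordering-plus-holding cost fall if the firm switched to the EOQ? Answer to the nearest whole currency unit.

Extra cost ≈ £22,832 per year

Annual demand D = 546 × 52 = 28,392.
EOQ = √(2DS/H) = √(2 × 28,392 × 407 / 38.4) ≈ 775.79.
Cost at Q* = (D/Q*)S + (Q*/2)H = √(2DSH) ≈ £29,790.36.
Cost at Q = 2,500: (28,392/2,500)×407 + (2,500/2)×38.4 = £4,622.22 + £48,000.00 = £52,622.22.
Excess = £52,622.22 − £29,790.36 = £22,831.85.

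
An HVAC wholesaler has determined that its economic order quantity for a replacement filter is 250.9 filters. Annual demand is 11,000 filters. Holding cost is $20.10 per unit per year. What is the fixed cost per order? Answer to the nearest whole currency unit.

S ≈ $58

The basic EOQ model gives Q* = √(2DS/H); rearrange for the unknown.
From Q* = √(2DS/H): S = Q*²H / (2D) = 250.9² × 20.1 / (2 × 11,000) = 57.5141.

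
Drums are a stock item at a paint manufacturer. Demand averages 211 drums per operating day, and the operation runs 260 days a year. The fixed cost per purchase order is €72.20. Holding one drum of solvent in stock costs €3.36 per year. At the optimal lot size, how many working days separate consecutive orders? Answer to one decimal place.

T ≈ 7.3 days

Annual demand D = 211 × 260 = 54,860.
The optimal lot size = √(2DS/H) = √(2 × 54,860 × 72.2 / 3.36) ≈ 1535.47.
Cycle time = Q*/D × 260 = 1535.47 / 54,860 × 260 ≈ 7.277 days.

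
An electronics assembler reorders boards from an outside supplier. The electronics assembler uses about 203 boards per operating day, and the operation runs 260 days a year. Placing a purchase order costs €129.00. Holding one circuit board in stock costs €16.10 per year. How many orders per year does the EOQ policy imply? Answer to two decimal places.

N ≈ 57.39 orders per year

Annual demand D = 203 × 260 = 52,780.
EOQ = √(2DS/H) = √(2 × 52,780 × 129 / 16.1) ≈ 919.67.
Orders per year = D / Q* = 52,780 / 919.67 ≈ 57.390.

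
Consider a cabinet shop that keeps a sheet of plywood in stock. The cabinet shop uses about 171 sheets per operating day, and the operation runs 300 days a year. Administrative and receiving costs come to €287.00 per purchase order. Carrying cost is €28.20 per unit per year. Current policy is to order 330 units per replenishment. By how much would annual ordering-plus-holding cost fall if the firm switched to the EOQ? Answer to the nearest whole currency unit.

Annual demand D = 171 × 300 = 51,300.
EOQ = √(2DS/H) = √(2 × 51,300 × 287 / 28.2) ≈ 1021.86.
Cost at Q* = (D/Q*)S + (Q*/2)H = √(2DSH) ≈ €28,816.36.
Cost at Q = 330: (51,300/330)×287 + (330/2)×28.2 = €44,615.45 + €4,653.00 = €49,268.45.
Excess = €49,268.45 − €28,816.36 = €20,452.09.

Extra cost ≈ €20,452 per year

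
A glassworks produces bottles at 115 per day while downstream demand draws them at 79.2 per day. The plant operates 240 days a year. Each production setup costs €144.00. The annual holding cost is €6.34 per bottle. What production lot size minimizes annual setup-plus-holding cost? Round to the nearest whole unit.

Q* ≈ 1,665 bottles

Annual demand D = 79.2 × 240 = 19,008.
Production build-up factor (1 − d/p) = 1 − 79.2/115 = 0.3113.
Q* = √(2DS / (H(1 − d/p))) = √(2 × 19,008 × 144 / (6.34 × 0.3113)).
= √(5,474,304 / 1.9737) ≈ 1665.433.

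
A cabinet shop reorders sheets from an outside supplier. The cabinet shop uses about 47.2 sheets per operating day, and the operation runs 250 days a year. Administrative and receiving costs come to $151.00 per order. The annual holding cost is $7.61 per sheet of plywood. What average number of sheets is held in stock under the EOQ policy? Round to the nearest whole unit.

Average inventory ≈ 342 sheets

Annual demand D = 47.2 × 250 = 11,800.
Q* = √(2DS/H) = √(2 × 11,800 × 151 / 7.61) ≈ 684.31.
Average inventory = Q*/2 ≈ 684.31 / 2 = 342.154.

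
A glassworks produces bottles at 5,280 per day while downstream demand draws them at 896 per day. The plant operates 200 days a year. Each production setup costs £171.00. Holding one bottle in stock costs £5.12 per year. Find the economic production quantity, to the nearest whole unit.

Q* ≈ 3,797 bottles

Annual demand D = 896 × 200 = 179,200.
Production build-up factor (1 − d/p) = 1 − 896/5,280 = 0.8303.
Q* = √(2DS / (H(1 − d/p))) = √(2 × 179,200 × 171 / (5.12 × 0.8303)).
= √(61,286,400 / 4.2512) ≈ 3796.897.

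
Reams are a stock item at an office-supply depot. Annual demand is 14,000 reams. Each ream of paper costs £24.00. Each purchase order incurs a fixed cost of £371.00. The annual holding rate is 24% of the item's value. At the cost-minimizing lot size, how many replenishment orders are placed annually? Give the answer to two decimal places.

N ≈ 10.42 orders per year

Holding cost H = 0.24 × £24.00 = £5.7600 per unit per year.
Q* = √(2DS/H) = √(2 × 14,000 × 371 / 5.76) ≈ 1342.93.
Orders per year = D / Q* = 14,000 / 1342.93 ≈ 10.425.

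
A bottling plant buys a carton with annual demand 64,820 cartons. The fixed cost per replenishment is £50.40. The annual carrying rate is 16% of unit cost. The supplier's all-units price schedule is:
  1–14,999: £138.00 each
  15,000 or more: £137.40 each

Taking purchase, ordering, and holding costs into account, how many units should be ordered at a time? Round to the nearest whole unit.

Q* ≈ 544 cartons

Holding cost per unit per year at price C is H = 0.16·C.
For each price level, check whether its EOQ is feasible; otherwise the best quantity at that price is the breakpoint.
EOQ at £138.00 = 544.0 (feasible in tier 1): TC = 64,820×£138.00 + (64,820/544.0)×50.4 + (544.0/2)×0.16×£138.00 = £8,957,171.14.
EOQ at £137.40 = 545.2 < 15000, so use break Q=15000: TC = 64,820×£137.40 + (64,820/15000.0)×50.4 + (15000.0/2)×0.16×£137.40 = £9,071,365.80.
Lowest total cost is £8,957,171.14 at Q = 544.0.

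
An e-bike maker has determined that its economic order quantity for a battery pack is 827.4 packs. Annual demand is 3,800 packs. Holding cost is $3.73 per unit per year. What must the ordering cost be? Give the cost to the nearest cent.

S ≈ $335.99

The basic EOQ model gives Q* = √(2DS/H); rearrange for the unknown.
From Q* = √(2DS/H): S = Q*²H / (2D) = 827.4² × 3.73 / (2 × 3,800) = 335.9899.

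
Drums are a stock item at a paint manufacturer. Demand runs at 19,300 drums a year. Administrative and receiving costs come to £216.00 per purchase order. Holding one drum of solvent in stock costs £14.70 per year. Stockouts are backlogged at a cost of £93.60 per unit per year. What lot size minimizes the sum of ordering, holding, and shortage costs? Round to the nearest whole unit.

Q* ≈ 810 drums

With planned backorders, Q* = √(2DS/H) · √((H+B)/B).
√(2DS/H) = √(2 × 19,300 × 216 / 14.7) = 753.116.
√((H+B)/B) = √((14.7+93.6)/93.6) = 1.0757.
Q* ≈ 810.099.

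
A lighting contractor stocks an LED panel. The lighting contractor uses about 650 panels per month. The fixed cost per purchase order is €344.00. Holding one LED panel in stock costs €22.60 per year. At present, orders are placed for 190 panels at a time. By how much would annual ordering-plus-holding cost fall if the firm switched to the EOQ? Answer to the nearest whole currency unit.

Annual demand D = 650 × 12 = 7,800.
EOQ = √(2DS/H) = √(2 × 7,800 × 344 / 22.6) ≈ 487.29.
Cost at Q* = (D/Q*)S + (Q*/2)H = √(2DSH) ≈ €11,012.75.
Cost at Q = 190: (7,800/190)×344 + (190/2)×22.6 = €14,122.11 + €2,147.00 = €16,269.11.
Excess = €16,269.11 − €11,012.75 = €5,256.36.

Extra cost ≈ €5,256 per year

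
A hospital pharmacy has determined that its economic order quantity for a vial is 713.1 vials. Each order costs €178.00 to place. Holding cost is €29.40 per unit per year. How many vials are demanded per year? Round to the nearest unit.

D ≈ 41,995 vials per year

Invert the EOQ relation Q*² = 2DS/H.
From Q* = √(2DS/H): D = Q*²H / (2S) = 713.1² × 29.4 / (2 × 178) = 41995.060.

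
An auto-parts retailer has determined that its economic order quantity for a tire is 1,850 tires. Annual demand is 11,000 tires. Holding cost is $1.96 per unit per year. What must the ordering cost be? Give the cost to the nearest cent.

The basic EOQ model gives Q* = √(2DS/H); rearrange for the unknown.
From Q* = √(2DS/H): S = Q*²H / (2D) = 1,850² × 1.96 / (2 × 11,000) = 304.9136.

S ≈ $304.91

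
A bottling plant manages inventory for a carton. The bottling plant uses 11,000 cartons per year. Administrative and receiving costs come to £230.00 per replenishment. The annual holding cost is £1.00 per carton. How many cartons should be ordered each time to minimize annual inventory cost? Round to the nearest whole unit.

EOQ = √(2DS / H) = √(2 × 11,000 × 230 / 1).
= √(5,060,000 / 1) = √5,060,000 ≈ 2249.444.

Q* ≈ 2,249 cartons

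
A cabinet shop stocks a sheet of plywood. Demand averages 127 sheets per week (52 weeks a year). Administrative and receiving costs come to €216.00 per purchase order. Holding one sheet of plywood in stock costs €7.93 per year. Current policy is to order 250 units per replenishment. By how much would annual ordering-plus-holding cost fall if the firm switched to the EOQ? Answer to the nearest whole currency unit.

Extra cost ≈ €1,941 per year

Annual demand D = 127 × 52 = 6,604.
EOQ = √(2DS/H) = √(2 × 6,604 × 216 / 7.93) ≈ 599.80.
Cost at Q* = (D/Q*)S + (Q*/2)H = √(2DSH) ≈ €4,756.44.
Cost at Q = 250: (6,604/250)×216 + (250/2)×7.93 = €5,705.86 + €991.25 = €6,697.11.
Excess = €6,697.11 − €4,756.44 = €1,940.67.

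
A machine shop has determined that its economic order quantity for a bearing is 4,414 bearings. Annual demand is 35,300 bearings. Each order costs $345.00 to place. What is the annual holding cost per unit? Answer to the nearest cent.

Squaring Q* = √(2DS/H) gives Q*² = 2DS/H.
From Q* = √(2DS/H): H = 2DS / Q*² = 2 × 35,300 × 345 / 4,414² = 1.2501.

H ≈ $1.25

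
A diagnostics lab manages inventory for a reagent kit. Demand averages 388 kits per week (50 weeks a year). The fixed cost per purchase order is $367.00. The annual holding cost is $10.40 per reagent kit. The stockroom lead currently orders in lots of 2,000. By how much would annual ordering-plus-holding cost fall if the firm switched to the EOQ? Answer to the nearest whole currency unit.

Annual demand D = 388 × 50 = 19,400.
EOQ = √(2DS/H) = √(2 × 19,400 × 367 / 10.4) ≈ 1170.12.
Cost at Q* = (D/Q*)S + (Q*/2)H = √(2DSH) ≈ $12,169.30.
Cost at Q = 2,000: (19,400/2,000)×367 + (2,000/2)×10.4 = $3,559.90 + $10,400.00 = $13,959.90.
Excess = $13,959.90 − $12,169.30 = $1,790.60.

Extra cost ≈ $1,791 per year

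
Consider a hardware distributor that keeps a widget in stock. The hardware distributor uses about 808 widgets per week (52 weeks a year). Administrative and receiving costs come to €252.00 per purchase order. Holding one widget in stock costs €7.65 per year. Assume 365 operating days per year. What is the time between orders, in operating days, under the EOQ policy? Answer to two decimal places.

Annual demand D = 808 × 52 = 42,016.
EOQ = √(2DS/H) = √(2 × 42,016 × 252 / 7.65) ≈ 1663.76.
Cycle time = Q*/D × 365 = 1663.76 / 42,016 × 365 ≈ 14.453 days.

T ≈ 14.45 days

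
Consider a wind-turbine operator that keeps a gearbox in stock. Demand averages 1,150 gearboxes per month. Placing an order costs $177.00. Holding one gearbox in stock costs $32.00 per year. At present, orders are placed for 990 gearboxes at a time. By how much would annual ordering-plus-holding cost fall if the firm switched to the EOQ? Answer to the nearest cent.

Extra cost ≈ $5,804.22 per year

Annual demand D = 1,150 × 12 = 13,800.
EOQ = √(2DS/H) = √(2 × 13,800 × 177 / 32) ≈ 390.72.
Cost at Q* = (D/Q*)S + (Q*/2)H = √(2DSH) ≈ $12,503.06.
Cost at Q = 990: (13,800/990)×177 + (990/2)×32 = $2,467.27 + $15,840.00 = $18,307.27.
Excess = $18,307.27 − $12,503.06 = $5,804.22.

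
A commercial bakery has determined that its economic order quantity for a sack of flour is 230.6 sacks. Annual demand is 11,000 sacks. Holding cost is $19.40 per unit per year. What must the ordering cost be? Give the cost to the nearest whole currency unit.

S ≈ $47

Squaring Q* = √(2DS/H) gives Q*² = 2DS/H.
From Q* = √(2DS/H): S = Q*²H / (2D) = 230.6² × 19.4 / (2 × 11,000) = 46.8919.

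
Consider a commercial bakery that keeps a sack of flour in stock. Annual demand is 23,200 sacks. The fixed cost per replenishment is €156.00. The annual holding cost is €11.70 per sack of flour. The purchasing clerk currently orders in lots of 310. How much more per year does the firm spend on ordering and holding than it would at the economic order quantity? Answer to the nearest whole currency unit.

Extra cost ≈ €4,286 per year

EOQ = √(2DS/H) = √(2 × 23,200 × 156 / 11.7) ≈ 786.55.
Cost at Q* = (D/Q*)S + (Q*/2)H = √(2DSH) ≈ €9,202.68.
Cost at Q = 310: (23,200/310)×156 + (310/2)×11.7 = €11,674.84 + €1,813.50 = €13,488.34.
Excess = €13,488.34 − €9,202.68 = €4,285.66.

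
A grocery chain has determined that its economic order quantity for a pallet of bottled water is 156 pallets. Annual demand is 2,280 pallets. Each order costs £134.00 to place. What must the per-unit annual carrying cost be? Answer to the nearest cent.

H ≈ £25.11

Squaring Q* = √(2DS/H) gives Q*² = 2DS/H.
From Q* = √(2DS/H): H = 2DS / Q*² = 2 × 2,280 × 134 / 156² = 25.1085.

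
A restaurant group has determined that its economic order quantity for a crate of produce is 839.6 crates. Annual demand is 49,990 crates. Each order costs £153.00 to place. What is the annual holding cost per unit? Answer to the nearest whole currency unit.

The basic EOQ model gives Q* = √(2DS/H); rearrange for the unknown.
From Q* = √(2DS/H): H = 2DS / Q*² = 2 × 49,990 × 153 / 839.6² = 21.7000.

H ≈ £22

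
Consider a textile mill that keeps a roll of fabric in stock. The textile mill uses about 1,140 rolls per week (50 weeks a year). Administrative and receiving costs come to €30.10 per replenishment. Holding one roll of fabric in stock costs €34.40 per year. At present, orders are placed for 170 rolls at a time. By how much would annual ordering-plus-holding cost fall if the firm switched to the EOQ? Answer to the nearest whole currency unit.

Extra cost ≈ €2,152 per year

Annual demand D = 1,140 × 50 = 57,000.
EOQ = √(2DS/H) = √(2 × 57,000 × 30.1 / 34.4) ≈ 315.83.
Cost at Q* = (D/Q*)S + (Q*/2)H = √(2DSH) ≈ €10,864.63.
Cost at Q = 170: (57,000/170)×30.1 + (170/2)×34.4 = €10,092.35 + €2,924.00 = €13,016.35.
Excess = €13,016.35 − €10,864.63 = €2,151.72.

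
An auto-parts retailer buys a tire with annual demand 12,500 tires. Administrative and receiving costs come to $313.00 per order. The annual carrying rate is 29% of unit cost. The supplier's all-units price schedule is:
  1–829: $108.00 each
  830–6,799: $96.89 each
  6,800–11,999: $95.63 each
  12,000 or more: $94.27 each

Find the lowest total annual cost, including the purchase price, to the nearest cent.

TC* ≈ $1,227,499.57

Holding cost per unit per year at price C is H = 0.29·C.
For each price level, check whether its EOQ is feasible; otherwise the best quantity at that price is the breakpoint.
EOQ at $108.00 = 499.8 (feasible in tier 1): TC = 12,500×$108.00 + (12,500/499.8)×313 + (499.8/2)×0.29×$108.00 = $1,365,655.00.
EOQ at $96.89 = 527.7 < 830, so use break Q=830: TC = 12,500×$96.89 + (12,500/830.0)×313 + (830.0/2)×0.29×$96.89 = $1,227,499.57.
EOQ at $95.63 = 531.2 < 6800, so use break Q=6800: TC = 12,500×$95.63 + (12,500/6800.0)×313 + (6800.0/2)×0.29×$95.63 = $1,290,241.55.
EOQ at $94.27 = 535.0 < 12000, so use break Q=12000: TC = 12,500×$94.27 + (12,500/12000.0)×313 + (12000.0/2)×0.29×$94.27 = $1,342,730.84.
Lowest total cost among the candidates is at Q = 830.0.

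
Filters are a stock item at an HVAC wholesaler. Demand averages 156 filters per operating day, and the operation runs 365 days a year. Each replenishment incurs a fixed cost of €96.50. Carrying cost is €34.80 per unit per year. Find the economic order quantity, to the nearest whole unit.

Annual demand D = 156 × 365 = 56,940.
EOQ = √(2DS / H) = √(2 × 56,940 × 96.5 / 34.8).
= √(10,989,420 / 34.8) = √315,787.931 ≈ 561.950.

Q* ≈ 562 filters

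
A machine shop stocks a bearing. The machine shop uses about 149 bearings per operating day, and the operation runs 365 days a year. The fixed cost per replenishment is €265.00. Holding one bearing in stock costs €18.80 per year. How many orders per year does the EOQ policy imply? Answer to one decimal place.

Annual demand D = 149 × 365 = 54,385.
The optimal lot size = √(2DS/H) = √(2 × 54,385 × 265 / 18.8) ≈ 1238.22.
Orders per year = D / Q* = 54,385 / 1238.22 ≈ 43.922.

N ≈ 43.9 orders per year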